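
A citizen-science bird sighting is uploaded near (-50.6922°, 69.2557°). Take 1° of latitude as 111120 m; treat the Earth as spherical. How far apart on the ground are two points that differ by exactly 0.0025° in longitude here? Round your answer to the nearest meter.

0.0025° of longitude at 50.6922° is 0.0025 × 111120 × cos 50.6922° ≈ 0.0025 × 70393 = 175.982 m.

176 meters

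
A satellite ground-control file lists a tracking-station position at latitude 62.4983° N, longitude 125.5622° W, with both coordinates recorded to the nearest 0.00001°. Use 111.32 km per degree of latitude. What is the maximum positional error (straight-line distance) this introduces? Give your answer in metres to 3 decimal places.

0.613 metres

Rounding to 5 decimal places leaves each coordinate within ±5e-06° of the true value.
North–south component: 5e-06° × 111320 = 0.5566 m.
Longitude error → 5e-06 × 111320 × cos 62.4983° = 5e-06 × 111320 × 0.4618 ≈ 0.257024 m.
Combining orthogonally: (0.5566² + 0.257024²)^½ ≈ 0.613078 m.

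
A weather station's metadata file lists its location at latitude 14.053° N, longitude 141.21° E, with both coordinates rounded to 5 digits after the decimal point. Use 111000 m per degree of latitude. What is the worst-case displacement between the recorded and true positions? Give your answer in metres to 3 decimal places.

0.773 metres

Rounding to 5 decimal places leaves each coordinate within ±5e-06° of the true value.
Latitude error → 5e-06 × 111000 = 0.555 m along the meridian.
East–west component at 14.053°: 5e-06° × 111000 × cos 14.053° ≈ 5e-06 × 107678 ≈ 0.53839 m.
The two errors are perpendicular, so the maximum displacement is √(0.555² + 0.53839²) ≈ 0.773232 m.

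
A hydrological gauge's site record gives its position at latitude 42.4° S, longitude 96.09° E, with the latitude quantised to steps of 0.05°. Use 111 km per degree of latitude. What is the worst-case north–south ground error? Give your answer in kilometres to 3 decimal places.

2.775 kilometres

With a 0.05° grid the true value lies within half a step, ±0.05°/2 = ±0.025°, of the stored one.
Along the meridian that is 0.025° × 111000 m/° = 2775 m.
That is 2775 m = 2.775 km.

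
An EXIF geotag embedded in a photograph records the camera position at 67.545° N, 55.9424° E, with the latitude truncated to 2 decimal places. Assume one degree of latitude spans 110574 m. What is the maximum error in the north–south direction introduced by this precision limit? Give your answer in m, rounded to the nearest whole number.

Truncating at 2 decimal places can drop up to a full unit in the last place, so the latitude may be off by as much as 0.01°.
North–south distance: 0.01° × 110574 m/° = 1105.74 m.

1106 m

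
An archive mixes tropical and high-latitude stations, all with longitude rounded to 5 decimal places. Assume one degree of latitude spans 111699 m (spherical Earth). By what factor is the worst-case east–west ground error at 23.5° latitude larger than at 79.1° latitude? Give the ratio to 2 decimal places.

Rounding to 5 decimal places leaves the longitude within ±5e-06° of the true value.
Error at 23.5° = 5e-06° × 111699 × cos 23.5° ≈ 0.5585 × 0.9171 = 0.51217 m.
Error at 79.1° = 5e-06° × 111699 × cos 79.1° ≈ 0.5585 × 0.1891 = 0.10561 m.
The ratio reduces to cos 23.5° / cos 79.1° = 0.9171/0.1891 ≈ 4.8497.

4.85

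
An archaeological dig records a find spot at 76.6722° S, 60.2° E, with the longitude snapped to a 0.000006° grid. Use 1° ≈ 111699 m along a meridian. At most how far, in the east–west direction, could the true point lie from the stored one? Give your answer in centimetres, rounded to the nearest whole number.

With a 0.000006° grid the true value lies within half a step, ±0.000006°/2 = ±3e-06°, of the stored one.
Parallels shrink by cos φ, so at 76.6722° a degree of longitude is 111699 × 0.2305 ≈ 25749.1 m.
So at most 3e-06° × 25749.1 ≈ 0.0772472 m east–west.
That is 0.0772472 m = 7.7247 cm.

8 centimetres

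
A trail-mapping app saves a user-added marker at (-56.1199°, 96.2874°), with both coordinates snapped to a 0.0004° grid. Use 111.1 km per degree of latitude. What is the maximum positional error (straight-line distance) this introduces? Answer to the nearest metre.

With a 0.0004° grid the true value lies within half a step, ±0.0004°/2 = ±0.0002°, of the stored one.
North–south component: 0.0002° × 111100 = 22.22 m.
East–west component at 56.1199°: 0.0002° × 111100 × cos 56.1199° ≈ 0.0002 × 61933.4 ≈ 12.3867 m.
The two errors are perpendicular, so the maximum displacement is √(22.22² + 12.3867²) ≈ 25.4393 m.

25 metres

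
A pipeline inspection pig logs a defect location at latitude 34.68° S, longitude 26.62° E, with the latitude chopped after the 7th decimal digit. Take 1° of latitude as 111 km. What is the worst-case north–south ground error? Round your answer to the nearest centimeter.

Truncating at 7 decimal places can drop up to a full unit in the last place, so the latitude may be off by as much as 1e-07°.
So the N–S error is at most 1e-07 × 111000 = 0.0111 m.
That is 0.0111 m = 1.11 cm.

1 centimeters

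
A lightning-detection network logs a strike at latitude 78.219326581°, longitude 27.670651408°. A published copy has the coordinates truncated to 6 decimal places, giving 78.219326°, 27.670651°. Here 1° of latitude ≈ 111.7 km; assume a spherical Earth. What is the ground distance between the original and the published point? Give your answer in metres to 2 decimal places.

0.07 metres

The latitude changed by +0.000000581° and the longitude by +0.000000408°.
N–S: 0.000000581° × 111700 m/° = 0.0648977 m.
East–west at this latitude: 0.000000408° × 111700 × cos 78.2193° ≈ 0.000000408 × 22805.3 = 0.00930457 m.
Hypotenuse of the two orthogonal shifts: √(0.0648977² + 0.00930457²) = 0.0655613 m.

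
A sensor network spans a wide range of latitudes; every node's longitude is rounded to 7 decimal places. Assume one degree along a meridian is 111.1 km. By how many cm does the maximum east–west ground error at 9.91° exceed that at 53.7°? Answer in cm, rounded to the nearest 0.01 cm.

0.22 cm

Rounding to 7 decimal places leaves the longitude within ±5e-08° of the true value.
Error at 9.91° = 5e-08° × 111100 × cos 9.91° ≈ 0.005555 × 0.9851 = 0.0054721 m.
Error at 53.7° = 5e-08° × 111100 × cos 53.7° ≈ 0.005555 × 0.5920 = 0.0032886 m.
So the lower-latitude error exceeds the higher by 0.0054721 − 0.0032886 = 0.0021835 m.
That is 0.00218348 m = 0.21835 cm.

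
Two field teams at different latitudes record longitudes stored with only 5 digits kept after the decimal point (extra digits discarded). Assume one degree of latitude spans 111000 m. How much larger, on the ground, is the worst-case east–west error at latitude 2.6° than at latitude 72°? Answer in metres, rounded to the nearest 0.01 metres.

0.77 metres

Truncating at 5 decimal places can drop up to a full unit in the last place, so the longitude may be off by as much as 1e-05°.
At 2.6°: 1e-05° × 111000 × cos 2.6° = 1e-05 × 111000 × 0.9990 ≈ 1.1089 m.
At 72°: 1e-05° × 111000 × cos 72° = 1e-05 × 111000 × 0.3090 ≈ 0.34301 m.
Difference: 1.1089 − 0.34301 = 0.76585 m.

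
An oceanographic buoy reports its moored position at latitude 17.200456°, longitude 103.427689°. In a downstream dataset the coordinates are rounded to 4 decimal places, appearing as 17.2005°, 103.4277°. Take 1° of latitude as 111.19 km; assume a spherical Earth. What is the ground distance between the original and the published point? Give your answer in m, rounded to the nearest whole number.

Δlat = 17.200456 − 17.2005 = -0.000044°; Δlon = 103.427689 − 103.4277 = -0.000011°.
N–S: -0.000044° × 111190 m/° = -4.89236 m.
E–W at 17.2005°: -0.000011° × 111190 × cos 17.2005° = -0.000011 × 111190 × 0.9553 ≈ -1.16839 m.
Combined displacement = (4.89236² + 1.16839²)^½ ≈ 5.02994 m.

5 m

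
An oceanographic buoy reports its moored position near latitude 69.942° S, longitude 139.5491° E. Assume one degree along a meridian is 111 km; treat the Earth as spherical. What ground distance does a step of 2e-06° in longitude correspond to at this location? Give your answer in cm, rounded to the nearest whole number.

2e-06° of longitude at 69.942° is 2e-06 × 111000 × cos 69.942° ≈ 2e-06 × 38069.8 = 0.0761396 m.
That is 0.0761396 m = 7.614 cm.

8 cm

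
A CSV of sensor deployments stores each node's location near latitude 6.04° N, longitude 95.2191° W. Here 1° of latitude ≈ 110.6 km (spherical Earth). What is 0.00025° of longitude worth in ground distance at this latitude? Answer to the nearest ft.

90 ft

0.00025° of longitude at 6.04° is 0.00025 × 110600 × cos 6.04° ≈ 0.00025 × 109986 = 27.4965 m.
In feet: 27.4965 m ÷ 0.3048 ≈ 90.212 ft.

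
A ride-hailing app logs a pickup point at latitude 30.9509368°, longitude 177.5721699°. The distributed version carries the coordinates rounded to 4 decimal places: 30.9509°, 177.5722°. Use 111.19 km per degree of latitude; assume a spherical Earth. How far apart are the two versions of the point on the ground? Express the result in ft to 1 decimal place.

Δlat = 30.9509368 − 30.9509 = +0.0000368°; Δlon = 177.5721699 − 177.5722 = -0.0000301°.
N–S: 0.0000368° × 111190 m/° = 4.09179 m.
East–west at this latitude: -0.0000301° × 111190 × cos 30.9509° ≈ -0.0000301 × 95357.5 = -2.87026 m.
Combined displacement = (4.09179² + 2.87026²)^½ ≈ 4.99812 m.
Converting: 4.99812 m × 3.2808 ft/m ≈ 16.398 ft.

16.4 ft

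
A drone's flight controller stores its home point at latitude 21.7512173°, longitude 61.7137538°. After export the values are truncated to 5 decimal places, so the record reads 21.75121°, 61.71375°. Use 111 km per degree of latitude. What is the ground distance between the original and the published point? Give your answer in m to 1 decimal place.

0.9 m

The latitude changed by +0.0000073° and the longitude by +0.0000038°.
North–south shift: 0.0000073 × 111000 = 0.8103 m.
E–W at 21.7512°: 0.0000038° × 111000 × cos 21.7512° = 0.0000038 × 111000 × 0.9288 ≈ 0.391769 m.
Hypotenuse of the two orthogonal shifts: √(0.8103² + 0.391769²) = 0.900038 m.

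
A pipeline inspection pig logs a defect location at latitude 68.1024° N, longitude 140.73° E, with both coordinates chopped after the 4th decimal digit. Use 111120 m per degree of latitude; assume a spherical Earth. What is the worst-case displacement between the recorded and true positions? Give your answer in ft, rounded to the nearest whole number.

Truncating at 4 decimal places can drop up to a full unit in the last place, so each coordinate may be off by as much as 0.0001°.
North–south component: 0.0001° × 111120 = 11.112 m.
Longitude error → 0.0001 × 111120 × cos 68.1024° = 0.0001 × 111120 × 0.3729 ≈ 4.14421 m.
Worst case both components are at the extreme and orthogonal: √(11.112² + 4.14421²) ≈ 11.8596 m.
In feet: 11.8596 m ÷ 0.3048 ≈ 38.91 ft.

39 ft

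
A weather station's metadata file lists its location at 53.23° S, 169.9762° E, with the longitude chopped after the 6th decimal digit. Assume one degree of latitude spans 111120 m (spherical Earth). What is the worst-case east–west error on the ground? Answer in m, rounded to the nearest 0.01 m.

Truncating at 6 decimal places can drop up to a full unit in the last place, so the longitude may be off by as much as 1e-06°.
At latitude 53.23° a degree of longitude spans 111120 m × cos 53.23° = 111120 × 0.5986 ≈ 66516.9 m.
Maximum E–W displacement: 1e-06 × 66516.9 = 0.0665169 m.

0.07 m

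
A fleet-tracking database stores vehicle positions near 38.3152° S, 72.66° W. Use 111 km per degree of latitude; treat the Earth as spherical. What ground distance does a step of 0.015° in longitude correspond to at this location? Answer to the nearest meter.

1306 meters

0.015° of longitude at 38.3152° is 0.015 × 111000 × cos 38.3152° ≈ 0.015 × 87091.9 = 1306.38 m.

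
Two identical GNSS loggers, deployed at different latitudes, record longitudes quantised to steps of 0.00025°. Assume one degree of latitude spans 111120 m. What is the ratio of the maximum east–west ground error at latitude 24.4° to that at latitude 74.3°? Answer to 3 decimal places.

With a 0.00025° grid the true value lies within half a step, ±0.00025°/2 = ±0.000125°, of the stored one.
At 24.4°: 0.000125° × 111120 × cos 24.4° = 0.000125 × 111120 × 0.9107 ≈ 12.649 m.
Error at 74.3° = 0.000125° × 111120 × cos 74.3° ≈ 13.89 × 0.2706 = 3.7586 m.
Ratio: 12.649 / 3.7586 = cos 24.4° / cos 74.3° ≈ 3.3654.

3.365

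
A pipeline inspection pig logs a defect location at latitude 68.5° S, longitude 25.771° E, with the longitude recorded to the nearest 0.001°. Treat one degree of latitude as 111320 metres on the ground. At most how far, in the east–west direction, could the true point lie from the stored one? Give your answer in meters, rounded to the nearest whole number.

Rounding to 3 decimal places leaves the longitude within ±0.0005° of the true value.
At latitude 68.5° a degree of longitude spans 111320 m × cos 68.5° = 111320 × 0.3665 ≈ 40798.9 m.
East–west error: 0.0005° × 40798.9 m/° ≈ 20.3995 m.

20 meters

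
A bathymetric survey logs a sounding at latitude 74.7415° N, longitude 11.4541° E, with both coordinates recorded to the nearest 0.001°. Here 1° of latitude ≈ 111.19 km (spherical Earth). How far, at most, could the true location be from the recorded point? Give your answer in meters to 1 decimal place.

Rounding to 3 decimal places leaves each coordinate within ±0.0005° of the true value.
N–S: 0.0005° × 111190 m/° = 55.595 m.
East–west component at 74.7415°: 0.0005° × 111190 × cos 74.7415° ≈ 0.0005 × 29262.4 ≈ 14.6312 m.
The two errors are perpendicular, so the maximum displacement is √(55.595² + 14.6312²) ≈ 57.488 m.

57.5 meters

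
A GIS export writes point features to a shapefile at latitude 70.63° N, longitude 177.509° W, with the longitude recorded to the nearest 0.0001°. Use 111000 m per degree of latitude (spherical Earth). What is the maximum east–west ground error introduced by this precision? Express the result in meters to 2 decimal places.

1.84 meters

Rounding to 4 decimal places leaves the longitude within ±5e-05° of the true value.
At latitude 70.63° a degree of longitude spans 111000 m × cos 70.63° = 111000 × 0.3317 ≈ 36815.1 m.
Maximum E–W displacement: 5e-05 × 36815.1 = 1.84075 m.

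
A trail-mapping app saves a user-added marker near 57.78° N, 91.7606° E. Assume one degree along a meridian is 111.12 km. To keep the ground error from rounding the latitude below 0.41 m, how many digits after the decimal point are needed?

6 decimal places

One degree of latitude covers 111120 m.
N decimal places → at most half a unit in the last place, 0.5 × 10⁻ᴺ° = 111120/2 × 10⁻ᴺ m.
Need 0.5 × 111120 × 10⁻ᴺ ≤ 0.41 → 10⁻ᴺ ≤ 7.379e-06, so N ≥ 5.13.
So 6 decimal places suffice (0.0556 m); 5 would allow up to 0.556 m.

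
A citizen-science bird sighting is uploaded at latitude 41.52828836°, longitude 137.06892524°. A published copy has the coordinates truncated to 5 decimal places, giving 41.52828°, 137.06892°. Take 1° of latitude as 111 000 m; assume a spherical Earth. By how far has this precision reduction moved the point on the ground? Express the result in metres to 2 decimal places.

The latitude changed by +0.00000836° and the longitude by +0.00000524°.
North–south shift: 0.00000836 × 111000 = 0.92796 m.
East–west at this latitude: 0.00000524° × 111000 × cos 41.5283° ≈ 0.00000524 × 83097.8 = 0.435432 m.
Combined displacement = (0.92796² + 0.435432²)^½ ≈ 1.02504 m.

1.03 metres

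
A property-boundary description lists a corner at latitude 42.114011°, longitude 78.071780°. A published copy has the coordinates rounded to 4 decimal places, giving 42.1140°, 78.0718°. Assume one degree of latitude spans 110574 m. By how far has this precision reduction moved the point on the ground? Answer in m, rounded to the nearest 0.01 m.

The latitude changed by +0.000011° and the longitude by -0.000020°.
N–S: 0.000011° × 110574 m/° = 1.21631 m.
E–W at 42.114°: -0.000020° × 110574 × cos 42.114° = -0.000020 × 110574 × 0.7418 ≈ -1.6405 m.
Combined displacement = (1.21631² + 1.6405²)^½ ≈ 2.04222 m.

2.04 m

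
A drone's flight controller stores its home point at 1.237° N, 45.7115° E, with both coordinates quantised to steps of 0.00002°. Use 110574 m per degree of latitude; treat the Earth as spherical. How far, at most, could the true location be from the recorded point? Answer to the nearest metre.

2 metres

With a 0.00002° grid the true value lies within half a step, ±0.00002°/2 = ±1e-05°, of the stored one.
N–S: 1e-05° × 110574 m/° = 1.10574 m.
East–west component at 1.237°: 1e-05° × 110574 × cos 1.237° ≈ 1e-05 × 110548 ≈ 1.10548 m.
Worst case both components are at the extreme and orthogonal: √(1.10574² + 1.10548²) ≈ 1.56357 m.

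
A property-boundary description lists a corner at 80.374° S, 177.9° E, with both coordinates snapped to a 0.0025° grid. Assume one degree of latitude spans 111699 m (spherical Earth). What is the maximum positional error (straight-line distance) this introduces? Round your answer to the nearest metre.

142 metres

With a 0.0025° grid the true value lies within half a step, ±0.0025°/2 = ±0.00125°, of the stored one.
N–S: 0.00125° × 111699 m/° = 139.624 m.
E–W at 80.374°: 0.00125° × 111699 × cos 80.374° = 0.00125 × 111699 × 0.1672 ≈ 23.3473 m.
Worst case both components are at the extreme and orthogonal: √(139.624² + 23.3473²) ≈ 141.562 m.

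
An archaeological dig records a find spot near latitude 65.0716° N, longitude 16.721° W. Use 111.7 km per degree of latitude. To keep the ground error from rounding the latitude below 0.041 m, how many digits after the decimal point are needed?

One degree of latitude covers 111700 m.
With N decimal places the half-ulp bound is 0.5·10⁻ᴺ°, or 0.5·10⁻ᴺ × 111700 m on the ground.
Setting 55850 × 10⁻ᴺ ≤ 0.041 gives 10ᴺ ≥ 1.362e+06, i.e. N ≥ 6.13.
N = 6 would give 0.0558 m (too coarse); N = 7 gives 0.00558 m ≤ 0.041 m.

7 decimal places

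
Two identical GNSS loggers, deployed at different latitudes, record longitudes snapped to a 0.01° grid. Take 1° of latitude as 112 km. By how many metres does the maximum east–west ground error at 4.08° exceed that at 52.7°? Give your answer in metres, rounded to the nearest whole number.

With a 0.01° grid the true value lies within half a step, ±0.01°/2 = ±0.005°, of the stored one.
Error at 4.08° = 0.005° × 112000 × cos 4.08° ≈ 560 × 0.9975 = 558.58 m.
Error at 52.7° = 0.005° × 112000 × cos 52.7° ≈ 560 × 0.6060 = 339.35 m.
So the lower-latitude error exceeds the higher by 558.58 − 339.35 = 219.23 m.

219 metres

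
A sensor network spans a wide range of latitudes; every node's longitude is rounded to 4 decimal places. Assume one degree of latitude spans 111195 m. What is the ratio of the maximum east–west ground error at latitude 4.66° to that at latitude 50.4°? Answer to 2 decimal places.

1.56

Rounding to 4 decimal places leaves the longitude within ±5e-05° of the true value.
Error at 4.66° = 5e-05° × 111195 × cos 4.66° ≈ 5.5598 × 0.9967 = 5.5414 m.
Error at 50.4° = 5e-05° × 111195 × cos 50.4° ≈ 5.5598 × 0.6374 = 3.5439 m.
The ratio reduces to cos 4.66° / cos 50.4° = 0.9967/0.6374 ≈ 1.5636.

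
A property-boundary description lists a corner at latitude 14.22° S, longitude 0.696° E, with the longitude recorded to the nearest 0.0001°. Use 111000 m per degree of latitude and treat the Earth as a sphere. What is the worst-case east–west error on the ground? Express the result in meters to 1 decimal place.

Rounding to 4 decimal places leaves the longitude within ±5e-05° of the true value.
One degree of longitude at 14.22° is 111000 × cos 14.22° ≈ 111000 × 0.9694 = 107599 m.
So at most 5e-05° × 107599 ≈ 5.37995 m east–west.

5.4 meters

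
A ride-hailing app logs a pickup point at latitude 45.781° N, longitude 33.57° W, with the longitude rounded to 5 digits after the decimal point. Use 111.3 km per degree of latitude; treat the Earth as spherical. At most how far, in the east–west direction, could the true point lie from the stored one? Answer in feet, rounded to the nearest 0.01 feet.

1.27 feet

Rounding to 5 decimal places leaves the longitude within ±5e-06° of the true value.
One degree of longitude at 45.781° is 111300 × cos 45.781° ≈ 111300 × 0.6974 = 77620.9 m.
East–west error: 5e-06° × 77620.9 m/° ≈ 0.388105 m.
Converting: 0.388105 m × 3.2808 ft/m ≈ 1.2733 ft.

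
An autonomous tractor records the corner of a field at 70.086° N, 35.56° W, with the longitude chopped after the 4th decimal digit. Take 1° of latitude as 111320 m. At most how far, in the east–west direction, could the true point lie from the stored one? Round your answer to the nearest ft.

Truncating at 4 decimal places can drop up to a full unit in the last place, so the longitude may be off by as much as 0.0001°.
Parallels shrink by cos φ, so at 70.086° a degree of longitude is 111320 × 0.3406 ≈ 37916.6 m.
East–west error: 0.0001° × 37916.6 m/° ≈ 3.79166 m.
Converting: 3.79166 m × 3.2808 ft/m ≈ 12.44 ft.

12 ft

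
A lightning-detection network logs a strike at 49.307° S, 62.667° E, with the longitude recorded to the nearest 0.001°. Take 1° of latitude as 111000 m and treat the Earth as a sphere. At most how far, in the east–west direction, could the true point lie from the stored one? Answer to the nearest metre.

Rounding to 3 decimal places leaves the longitude within ±0.0005° of the true value.
Parallels shrink by cos φ, so at 49.307° a degree of longitude is 111000 × 0.6520 ≈ 72372.6 m.
So at most 0.0005° × 72372.6 ≈ 36.1863 m east–west.

36 metres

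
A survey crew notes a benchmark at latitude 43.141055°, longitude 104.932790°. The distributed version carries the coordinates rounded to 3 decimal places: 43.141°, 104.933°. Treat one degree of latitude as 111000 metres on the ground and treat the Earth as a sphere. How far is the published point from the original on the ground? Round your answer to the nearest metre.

18 metres

The latitude changed by +0.000055° and the longitude by -0.000210°.
North–south shift: 0.000055 × 111000 = 6.105 m.
E–W at 43.141°: -0.000210° × 111000 × cos 43.141° = -0.000210 × 111000 × 0.7297 ≈ -17.0087 m.
Distance: √(6.105² + 17.0087²) ≈ 18.0711 m.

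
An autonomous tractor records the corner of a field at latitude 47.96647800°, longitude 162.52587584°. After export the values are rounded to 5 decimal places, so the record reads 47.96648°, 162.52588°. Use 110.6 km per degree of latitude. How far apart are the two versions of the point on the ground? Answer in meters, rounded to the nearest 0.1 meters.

The latitude changed by -0.00000200° and the longitude by -0.00000416°.
N–S: -0.00000200° × 110600 m/° = -0.2212 m.
E–W at 47.9665°: -0.00000416° × 110600 × cos 47.9665° = -0.00000416 × 110600 × 0.6696 ≈ -0.308064 m.
Distance: √(0.2212² + 0.308064²) ≈ 0.379253 m.

0.4 meters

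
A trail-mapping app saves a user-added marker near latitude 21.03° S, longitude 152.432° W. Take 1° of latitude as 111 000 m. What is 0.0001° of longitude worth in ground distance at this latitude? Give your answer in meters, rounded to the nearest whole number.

0.0001° of longitude at 21.03° is 0.0001 × 111000 × cos 21.03° ≈ 0.0001 × 103607 = 10.3607 m.

10 meters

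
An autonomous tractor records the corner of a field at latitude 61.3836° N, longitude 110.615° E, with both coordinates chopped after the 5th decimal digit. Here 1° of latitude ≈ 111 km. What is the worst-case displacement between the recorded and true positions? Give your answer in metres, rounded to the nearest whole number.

Truncating at 5 decimal places can drop up to a full unit in the last place, so each coordinate may be off by as much as 1e-05°.
N–S: 1e-05° × 111000 m/° = 1.11 m.
East–west component at 61.3836°: 1e-05° × 111000 × cos 61.3836° ≈ 1e-05 × 53162.7 ≈ 0.531627 m.
The two errors are perpendicular, so the maximum displacement is √(1.11² + 0.531627²) ≈ 1.23074 m.

1 metres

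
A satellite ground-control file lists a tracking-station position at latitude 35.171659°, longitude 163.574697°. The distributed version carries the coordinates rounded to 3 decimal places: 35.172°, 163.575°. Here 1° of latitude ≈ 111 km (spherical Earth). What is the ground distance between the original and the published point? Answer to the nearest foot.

153 feet

The latitude changed by -0.000341° and the longitude by -0.000303°.
N–S: -0.000341° × 111000 m/° = -37.851 m.
East–west at this latitude: -0.000303° × 111000 × cos 35.172° ≈ -0.000303 × 90734.3 = -27.4925 m.
Combined displacement = (37.851² + 27.4925²)^½ ≈ 46.7818 m.
In feet: 46.7818 m ÷ 0.3048 ≈ 153.48 ft.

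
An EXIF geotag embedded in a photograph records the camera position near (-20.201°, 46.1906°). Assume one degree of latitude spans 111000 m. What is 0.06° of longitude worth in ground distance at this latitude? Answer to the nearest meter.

At 20.201° a degree of longitude is 111000 × cos 20.201° ≈ 104172 m, so 0.06° corresponds to 6250.32 m.

6250 meters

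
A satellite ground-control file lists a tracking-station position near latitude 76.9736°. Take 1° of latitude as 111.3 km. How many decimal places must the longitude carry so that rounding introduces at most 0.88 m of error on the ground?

5

At 76.9736° one degree of longitude covers 111300 × cos 76.9736° ≈ 111300 × 0.2254 ≈ 25087 m.
Rounding to N decimal places gives at most 0.5 × 10⁻ᴺ degrees of error, i.e. 0.5 × 10⁻ᴺ × 25087 m.
Need 0.5 × 25087 × 10⁻ᴺ ≤ 0.88 → 10⁻ᴺ ≤ 7.016e-05, so N ≥ 4.15.
At 4 places the error can reach 1.25 m, but 5 places keeps it to 0.125 m.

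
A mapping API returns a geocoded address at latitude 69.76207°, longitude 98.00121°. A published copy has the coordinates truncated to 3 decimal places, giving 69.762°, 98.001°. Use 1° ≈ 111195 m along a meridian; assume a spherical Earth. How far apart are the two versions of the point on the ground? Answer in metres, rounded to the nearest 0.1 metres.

Δlat = 69.76207 − 69.762 = +0.00007°; Δlon = 98.00121 − 98.001 = +0.00021°.
N–S: 0.00007° × 111195 m/° = 7.78365 m.
E–W at 69.762°: 0.00021° × 111195 × cos 69.762° = 0.00021 × 111195 × 0.3459 ≈ 8.07757 m.
Hypotenuse of the two orthogonal shifts: √(7.78365² + 8.07757²) = 11.2175 m.

11.2 metres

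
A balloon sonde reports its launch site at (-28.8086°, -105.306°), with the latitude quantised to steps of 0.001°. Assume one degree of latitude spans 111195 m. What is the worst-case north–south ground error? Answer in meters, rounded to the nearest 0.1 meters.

With a 0.001° grid the true value lies within half a step, ±0.001°/2 = ±0.0005°, of the stored one.
So the N–S error is at most 0.0005 × 111195 = 55.5975 m.

55.6 meters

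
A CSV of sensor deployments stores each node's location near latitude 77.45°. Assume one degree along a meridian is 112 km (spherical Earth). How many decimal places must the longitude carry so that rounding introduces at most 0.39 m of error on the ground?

At 77.45° one degree of longitude covers 112000 × cos 77.45° ≈ 112000 × 0.2173 ≈ 24336.6 m.
Rounding to N decimal places gives at most 0.5 × 10⁻ᴺ degrees of error, i.e. 0.5 × 10⁻ᴺ × 24336.6 m.
Setting 12168.3 × 10⁻ᴺ ≤ 0.39 gives 10ᴺ ≥ 3.12e+04, i.e. N ≥ 4.49.
At 4 places the error can reach 1.22 m, but 5 places keeps it to 0.122 m.

5 decimal places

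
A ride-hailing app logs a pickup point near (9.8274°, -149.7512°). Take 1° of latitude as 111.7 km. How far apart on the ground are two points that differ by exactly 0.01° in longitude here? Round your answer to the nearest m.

0.01° of longitude at 9.8274° is 0.01 × 111700 × cos 9.8274° ≈ 0.01 × 110061 = 1100.61 m.

1101 m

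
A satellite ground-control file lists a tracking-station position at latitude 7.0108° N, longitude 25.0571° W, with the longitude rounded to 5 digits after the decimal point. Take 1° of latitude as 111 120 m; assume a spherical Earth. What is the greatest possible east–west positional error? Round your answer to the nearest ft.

Rounding to 5 decimal places leaves the longitude within ±5e-06° of the true value.
One degree of longitude at 7.0108° is 111120 × cos 7.0108° ≈ 111120 × 0.9925 = 110289 m.
East–west error: 5e-06° × 110289 m/° ≈ 0.551446 m.
Converting: 0.551446 m × 3.2808 ft/m ≈ 1.8092 ft.

2 ft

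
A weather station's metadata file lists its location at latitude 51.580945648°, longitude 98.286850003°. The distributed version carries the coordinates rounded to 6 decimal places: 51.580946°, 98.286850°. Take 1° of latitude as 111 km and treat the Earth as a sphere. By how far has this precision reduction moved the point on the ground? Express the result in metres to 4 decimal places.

Δlat = 51.580945648 − 51.580946 = -0.000000352°; Δlon = 98.286850003 − 98.286850 = +0.000000003°.
N–S: -0.000000352° × 111000 m/° = -0.039072 m.
East–west at this latitude: 0.000000003° × 111000 × cos 51.5809° ≈ 0.000000003 × 68976.3 = 0.000206929 m.
Hypotenuse of the two orthogonal shifts: √(0.039072² + 0.000206929²) = 0.0390725 m.

0.0391 metres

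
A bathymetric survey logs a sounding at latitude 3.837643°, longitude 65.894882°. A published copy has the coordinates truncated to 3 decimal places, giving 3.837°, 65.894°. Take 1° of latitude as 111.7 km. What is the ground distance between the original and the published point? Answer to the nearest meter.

122 meters

Δlat = 3.837643 − 3.837 = +0.000643°; Δlon = 65.894882 − 65.894 = +0.000882°.
N–S: 0.000643° × 111700 m/° = 71.8231 m.
East–west at this latitude: 0.000882° × 111700 × cos 3.837° ≈ 0.000882 × 111450 = 98.2986 m.
Hypotenuse of the two orthogonal shifts: √(71.8231² + 98.2986²) = 121.742 m.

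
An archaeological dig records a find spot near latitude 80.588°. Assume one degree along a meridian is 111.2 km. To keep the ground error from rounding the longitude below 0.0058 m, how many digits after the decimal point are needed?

At 80.588° one degree of longitude covers 111200 × cos 80.588° ≈ 111200 × 0.1635 ≈ 18184.8 m.
Rounding to N decimal places gives at most 0.5 × 10⁻ᴺ degrees of error, i.e. 0.5 × 10⁻ᴺ × 18184.8 m.
Setting 9092.41 × 10⁻ᴺ ≤ 0.0058 gives 10ᴺ ≥ 1.568e+06, i.e. N ≥ 6.20.
So 7 decimal places suffice (0.000909 m); 6 would allow up to 0.00909 m.

7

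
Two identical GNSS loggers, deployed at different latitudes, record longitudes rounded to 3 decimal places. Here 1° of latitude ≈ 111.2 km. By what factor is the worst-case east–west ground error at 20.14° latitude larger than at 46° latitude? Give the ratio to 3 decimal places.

Rounding to 3 decimal places leaves the longitude within ±0.0005° of the true value.
Error at 20.14° = 0.0005° × 111200 × cos 20.14° ≈ 55.6 × 0.9389 = 52.2 m.
Error at 46° = 0.0005° × 111200 × cos 46° ≈ 55.6 × 0.6947 = 38.623 m.
The ratio reduces to cos 20.14° / cos 46° = 0.9389/0.6947 ≈ 1.3515.

1.352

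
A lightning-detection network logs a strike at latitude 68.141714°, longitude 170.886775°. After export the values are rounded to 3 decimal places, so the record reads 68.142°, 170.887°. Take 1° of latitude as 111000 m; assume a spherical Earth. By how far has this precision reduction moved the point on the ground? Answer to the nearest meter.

Δlat = 68.141714 − 68.142 = -0.000286°; Δlon = 170.886775 − 170.887 = -0.000225°.
N–S: -0.000286° × 111000 m/° = -31.746 m.
East–west at this latitude: -0.000225° × 111000 × cos 68.142° ≈ -0.000225 × 41326.1 = -9.29838 m.
Distance: √(31.746² + 9.29838²) ≈ 33.0797 m.

33 meters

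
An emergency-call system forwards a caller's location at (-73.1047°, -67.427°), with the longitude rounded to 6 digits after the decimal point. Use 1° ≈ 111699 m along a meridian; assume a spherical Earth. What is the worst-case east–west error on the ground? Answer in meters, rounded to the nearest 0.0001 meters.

0.0162 meters

Rounding to 6 decimal places leaves the longitude within ±5e-07° of the true value.
Parallels shrink by cos φ, so at 73.1047° a degree of longitude is 111699 × 0.2906 ≈ 32462.4 m.
East–west error: 5e-07° × 32462.4 m/° ≈ 0.0162312 m.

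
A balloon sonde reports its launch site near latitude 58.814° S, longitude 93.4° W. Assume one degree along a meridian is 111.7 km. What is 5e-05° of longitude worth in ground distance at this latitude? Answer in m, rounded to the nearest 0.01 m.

5e-05° of longitude at 58.814° is 5e-05 × 111700 × cos 58.814° ≈ 5e-05 × 57840.3 = 2.89201 m.

2.89 m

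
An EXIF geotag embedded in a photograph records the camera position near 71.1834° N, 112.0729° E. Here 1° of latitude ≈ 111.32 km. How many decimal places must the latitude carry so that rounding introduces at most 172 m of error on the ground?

One degree of latitude covers 111320 m.
Rounding to N decimal places gives at most 0.5 × 10⁻ᴺ degrees of error, i.e. 0.5 × 10⁻ᴺ × 111320 m.
Setting 55660 × 10⁻ᴺ ≤ 172 gives 10ᴺ ≥ 323.6, i.e. N ≥ 2.51.
So 3 decimal places suffice (55.7 m); 2 would allow up to 557 m.

3 decimal places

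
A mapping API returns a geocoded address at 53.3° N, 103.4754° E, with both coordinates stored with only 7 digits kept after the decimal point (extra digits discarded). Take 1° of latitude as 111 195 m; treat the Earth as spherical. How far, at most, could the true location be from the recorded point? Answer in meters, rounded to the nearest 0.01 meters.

0.01 meters

Truncating at 7 decimal places can drop up to a full unit in the last place, so each coordinate may be off by as much as 1e-07°.
Latitude error → 1e-07 × 111195 = 0.0111195 m along the meridian.
Longitude error → 1e-07 × 111195 × cos 53.3° = 1e-07 × 111195 × 0.5976 ≈ 0.00664529 m.
Worst case both components are at the extreme and orthogonal: √(0.0111195² + 0.00664529²) ≈ 0.0129539 m.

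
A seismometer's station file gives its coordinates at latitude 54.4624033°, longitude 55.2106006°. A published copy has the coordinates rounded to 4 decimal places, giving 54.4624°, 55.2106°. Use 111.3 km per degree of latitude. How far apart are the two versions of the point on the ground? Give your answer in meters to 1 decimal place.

0.4 meters

Δlat = 54.4624033 − 54.4624 = +0.0000033°; Δlon = 55.2106006 − 55.2106 = +0.0000006°.
North–south shift: 0.0000033 × 111300 = 0.36729 m.
E–W at 54.4624°: 0.0000006° × 111300 × cos 54.4624° = 0.0000006 × 111300 × 0.5812 ≈ 0.038815 m.
Distance: √(0.36729² + 0.038815²) ≈ 0.369335 m.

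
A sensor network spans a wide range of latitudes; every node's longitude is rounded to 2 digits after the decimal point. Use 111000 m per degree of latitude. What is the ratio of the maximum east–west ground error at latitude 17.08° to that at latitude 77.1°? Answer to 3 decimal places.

4.282

Rounding to 2 decimal places leaves the longitude within ±0.005° of the true value.
Error at 17.08° = 0.005° × 111000 × cos 17.08° ≈ 555 × 0.9559 = 530.52 m.
At 77.1°: 0.005° × 111000 × cos 77.1° = 0.005 × 111000 × 0.2233 ≈ 123.9 m.
Ratio: 530.52 / 123.9 = cos 17.08° / cos 77.1° ≈ 4.2817.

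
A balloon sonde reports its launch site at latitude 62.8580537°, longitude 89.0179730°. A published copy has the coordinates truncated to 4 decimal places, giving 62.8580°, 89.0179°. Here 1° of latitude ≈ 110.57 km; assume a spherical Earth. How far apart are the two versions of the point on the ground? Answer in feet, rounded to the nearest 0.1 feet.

22.9 feet

The latitude changed by +0.0000537° and the longitude by +0.0000730°.
N–S: 0.0000537° × 110570 m/° = 5.93761 m.
E–W at 62.858°: 0.0000730° × 110570 × cos 62.858° = 0.0000730 × 110570 × 0.4562 ≈ 3.68225 m.
Combined displacement = (5.93761² + 3.68225²)^½ ≈ 6.98671 m.
Converting: 6.98671 m × 3.2808 ft/m ≈ 22.922 ft.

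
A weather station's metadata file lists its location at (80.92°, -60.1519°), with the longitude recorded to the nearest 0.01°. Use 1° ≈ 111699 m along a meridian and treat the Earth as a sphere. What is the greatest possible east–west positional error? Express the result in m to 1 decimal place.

88.1 m

Rounding to 2 decimal places leaves the longitude within ±0.005° of the true value.
Parallels shrink by cos φ, so at 80.92° a degree of longitude is 111699 × 0.1578 ≈ 17627.6 m.
So at most 0.005° × 17627.6 ≈ 88.138 m east–west.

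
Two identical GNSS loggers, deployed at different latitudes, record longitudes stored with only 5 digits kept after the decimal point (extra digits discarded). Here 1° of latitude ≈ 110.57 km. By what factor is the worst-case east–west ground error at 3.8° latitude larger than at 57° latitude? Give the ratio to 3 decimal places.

1.832

Truncating at 5 decimal places can drop up to a full unit in the last place, so the longitude may be off by as much as 1e-05°.
At 3.8°: 1e-05° × 110570 × cos 3.8° = 1e-05 × 110570 × 0.9978 ≈ 1.1033 m.
At 57°: 1e-05° × 110570 × cos 57° = 1e-05 × 110570 × 0.5446 ≈ 0.60221 m.
Ratio: 1.1033 / 0.60221 = cos 3.8° / cos 57° ≈ 1.8320.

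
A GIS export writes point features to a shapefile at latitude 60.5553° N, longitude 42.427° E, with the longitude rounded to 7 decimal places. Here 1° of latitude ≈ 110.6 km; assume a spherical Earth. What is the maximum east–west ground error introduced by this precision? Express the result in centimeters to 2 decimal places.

Rounding to 7 decimal places leaves the longitude within ±5e-08° of the true value.
Parallels shrink by cos φ, so at 60.5553° a degree of longitude is 110600 × 0.4916 ≈ 54369.1 m.
So at most 5e-08° × 54369.1 ≈ 0.00271846 m east–west.
That is 0.00271846 m = 0.27185 cm.

0.27 centimeters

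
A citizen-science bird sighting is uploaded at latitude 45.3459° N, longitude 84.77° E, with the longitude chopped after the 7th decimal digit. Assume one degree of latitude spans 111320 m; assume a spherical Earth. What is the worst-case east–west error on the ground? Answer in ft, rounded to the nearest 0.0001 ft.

Truncating at 7 decimal places can drop up to a full unit in the last place, so the longitude may be off by as much as 1e-07°.
Parallels shrink by cos φ, so at 45.3459° a degree of longitude is 111320 × 0.7028 ≈ 78238.5 m.
So at most 1e-07° × 78238.5 ≈ 0.00782385 m east–west.
Converting: 0.00782385 m × 3.2808 ft/m ≈ 0.025669 ft.

0.0257 ft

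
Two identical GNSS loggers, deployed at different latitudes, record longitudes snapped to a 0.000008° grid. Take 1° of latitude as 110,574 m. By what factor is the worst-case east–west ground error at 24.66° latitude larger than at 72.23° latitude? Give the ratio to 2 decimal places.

2.98

With a 0.000008° grid the true value lies within half a step, ±0.000008°/2 = ±4e-06°, of the stored one.
At 24.66°: 4e-06° × 110574 × cos 24.66° = 4e-06 × 110574 × 0.9088 ≈ 0.40196 m.
Error at 72.23° = 4e-06° × 110574 × cos 72.23° ≈ 0.4423 × 0.3052 = 0.13499 m.
The ratio reduces to cos 24.66° / cos 72.23° = 0.9088/0.3052 ≈ 2.9778.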